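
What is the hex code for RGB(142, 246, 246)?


R = 142 → 8E (hex)
G = 246 → F6 (hex)
B = 246 → F6 (hex)
Hex = #8EF6F6


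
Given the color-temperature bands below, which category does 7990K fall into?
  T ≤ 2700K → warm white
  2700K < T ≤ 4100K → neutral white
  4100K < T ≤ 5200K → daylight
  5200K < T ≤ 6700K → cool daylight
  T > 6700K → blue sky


Temperature: 7990K
7990K > 6700K → blue sky
Classification: blue sky


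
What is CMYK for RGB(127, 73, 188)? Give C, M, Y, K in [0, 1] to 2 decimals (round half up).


R'=127/255≈0.4980, G'=73/255≈0.2863, B'=188/255≈0.7373
K = 1 - max(R',G',B') = 1 - 188/255 = 67/255 = 0.26274… → 0.26
(1-R'-K)/(1-K) simplifies to (max-R)/max with max = 188:
C = (188-127)/188 = 61/188 = 0.32446… → 0.32
M = (188-73)/188 = 115/188 = 0.61170… → 0.61
Y = (188-188)/188 = 0/188 = 0 → 0.00
= CMYK(0.32, 0.61, 0.00, 0.26)


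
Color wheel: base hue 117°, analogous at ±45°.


Base hue: 117°
Left analog: (117 - 45) mod 360 = 72°
Right analog: (117 + 45) mod 360 = 162°
Analogous hues = 72° and 162°


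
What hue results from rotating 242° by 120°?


New hue = (H + rotation) mod 360
New hue = (242 + 120) mod 360
= 362 mod 360
= 2°


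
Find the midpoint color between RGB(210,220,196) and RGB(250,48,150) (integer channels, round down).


Midpoint: each channel = ⌊(C₁+C₂)/2⌋
R: ⌊(210+250)/2⌋ = 230
G: ⌊(220+48)/2⌋ = 134
B: ⌊(196+150)/2⌋ = 173
= RGB(230, 134, 173)


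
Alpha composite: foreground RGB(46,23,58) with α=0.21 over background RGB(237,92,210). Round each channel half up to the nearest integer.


C = α×F + (1-α)×B, with 1-α = 0.79
R: 0.21×46 + 0.79×237 = 9.66 + 187.23 = 196.89 → 197
G: 0.21×23 + 0.79×92 = 4.83 + 72.68 = 77.51 → 78
B: 0.21×58 + 0.79×210 = 12.18 + 165.90 = 178.08 → 178
= RGB(197, 78, 178)


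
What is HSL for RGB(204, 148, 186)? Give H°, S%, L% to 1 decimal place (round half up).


Normalize: R'=204/255≈0.8000, G'=148/255≈0.5804, B'=186/255≈0.7294
Max=204/255, Min=148/255, Δ=Max-Min=56/255
L = (Max+Min)/2 = (204+148)/510 = 352/510 = 0.69019… → L = 69.0%
L > 0.5 → S = Δ/(2-Max-Min) = 56/(510-204-148) = 56/158 = 0.35443… → S = 35.4%
(the 1/255 factors cancel in S and H, so raw channel differences can be used)
Max is R' → H = 60 × (((G-B)/Δ) mod 6) = 60 × (((148-186)/56) mod 6)
  (-38)/56 = -0.6785…; negative, so add 6 → 5.3214…
  H = 60 × 5.3214… = 319.285…° → H = 319.3°
= HSL(319.3°, 35.4%, 69.0%)


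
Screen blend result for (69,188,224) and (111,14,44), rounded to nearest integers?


Screen: C = 255 - (255-A)×(255-B)/255, rounded to nearest integer
R: 255 - (255-69)×(255-111)/255 = 255 - 26784/255 ≈ 255 - 105.035 = 149.965 → 150
G: 255 - (255-188)×(255-14)/255 = 255 - 16147/255 ≈ 255 - 63.322 = 191.678 → 192
B: 255 - (255-224)×(255-44)/255 = 255 - 6541/255 ≈ 255 - 25.651 = 229.349 → 229
= RGB(150, 192, 229)


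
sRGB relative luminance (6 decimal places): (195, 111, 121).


Linearize each channel (sRGB transfer function): c = v/255; c_lin = c/12.92 if c ≤ 0.04045, else ((c+0.055)/1.055)^2.4
  R: 195/255 ≈ 0.764706 > 0.04045 → ((0.764706+0.055)/1.055)^2.4 ≈ 0.545724
  G: 111/255 ≈ 0.435294 > 0.04045 → ((0.435294+0.055)/1.055)^2.4 ≈ 0.158961
  B: 121/255 ≈ 0.474510 > 0.04045 → ((0.474510+0.055)/1.055)^2.4 ≈ 0.191202
R_lin = 0.545724, G_lin = 0.158961, B_lin = 0.191202
L = 0.2126×R + 0.7152×G + 0.0722×B
L = 0.2126×0.545724 + 0.7152×0.158961 + 0.0722×0.191202
L ≈ 0.243515


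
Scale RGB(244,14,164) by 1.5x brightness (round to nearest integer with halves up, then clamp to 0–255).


Multiply each channel by 1.5, round half up, clamp to [0, 255]
R: 244×1.5 = 366 → clamp → 255
G: 14×1.5 = 21
B: 164×1.5 = 246
= RGB(255, 21, 246)


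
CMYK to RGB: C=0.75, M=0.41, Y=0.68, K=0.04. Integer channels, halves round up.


R = 255 × (1-C) × (1-K) = 255 × 0.25 × 0.96 = 61.2 → 61
G = 255 × (1-M) × (1-K) = 255 × 0.59 × 0.96 = 144.432 → 144
B = 255 × (1-Y) × (1-K) = 255 × 0.32 × 0.96 = 78.336 → 78
= RGB(61, 144, 78)


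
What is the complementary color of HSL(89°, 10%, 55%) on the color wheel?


Complement = opposite side of color wheel = hue + 180°
H' = (89 + 180) mod 360 = 269°
S and L unchanged.
= HSL(269°, 10%, 55%)


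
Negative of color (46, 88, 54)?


Invert: (255-R, 255-G, 255-B)
R: 255-46 = 209
G: 255-88 = 167
B: 255-54 = 201
= RGB(209, 167, 201)


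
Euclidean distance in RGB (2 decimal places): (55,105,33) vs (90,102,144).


d = √[(R₁-R₂)² + (G₁-G₂)² + (B₁-B₂)²]
d = √[(55-90)² + (105-102)² + (33-144)²]
d = √[1225 + 9 + 12321]
d = √13555
d ≈ 116.43


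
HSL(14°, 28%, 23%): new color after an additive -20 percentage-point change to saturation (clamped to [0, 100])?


Original S = 28%
Adjustment = -20 percentage points
New S = 28 + (-20) = 8
Clamp to [0, 100] → 8
= HSL(14°, 8%, 23%)


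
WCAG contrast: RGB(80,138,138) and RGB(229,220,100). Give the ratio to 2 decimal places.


Linearize each sRGB channel c=v/255: c/12.92 if c ≤ 0.04045 else ((c+0.055)/1.055)^2.4
L = 0.2126×R_lin + 0.7152×G_lin + 0.0722×B_lin
Color 1 (80,138,138):
  R=80: 80/255≈0.3137 > 0.04045 → ((0.3137+0.055)/1.055)^2.4 ≈ 0.08022
  G=138: 138/255≈0.5412 > 0.04045 → ((0.5412+0.055)/1.055)^2.4 ≈ 0.25415
  B=138: 138/255≈0.5412 > 0.04045 → ((0.5412+0.055)/1.055)^2.4 ≈ 0.25415
  L1 = 0.2126×0.08022 + 0.7152×0.25415 + 0.0722×0.25415 ≈ 0.21717
Color 2 (229,220,100):
  R=229: 229/255≈0.8980 > 0.04045 → ((0.8980+0.055)/1.055)^2.4 ≈ 0.78354
  G=220: 220/255≈0.8627 > 0.04045 → ((0.8627+0.055)/1.055)^2.4 ≈ 0.71569
  B=100: 100/255≈0.3922 > 0.04045 → ((0.3922+0.055)/1.055)^2.4 ≈ 0.12744
  L2 = 0.2126×0.78354 + 0.7152×0.71569 + 0.0722×0.12744 ≈ 0.68765
Lighter = 0.68765, Darker = 0.21717
Ratio = (L_lighter + 0.05) / (L_darker + 0.05)
Ratio = (0.68765 + 0.05) / (0.21717 + 0.05) = 0.73765 / 0.26717 ≈ 2.7609
Ratio ≈ 2.76:1


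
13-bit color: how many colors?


Colors = 2^bits = 2^13
= 8,192 colors


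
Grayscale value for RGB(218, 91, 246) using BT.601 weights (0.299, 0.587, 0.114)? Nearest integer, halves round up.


Gray = 0.299×R + 0.587×G + 0.114×B
Gray = 0.299×218 + 0.587×91 + 0.114×246
Gray = 65.182 + 53.417 + 28.044
Gray = 146.643 → round half up → 147
Gray = 147


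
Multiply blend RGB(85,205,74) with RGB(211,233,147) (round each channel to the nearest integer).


Multiply: C = A×B/255, rounded to nearest integer
R: 85×211/255 = 17935/255 ≈ 70.333 → 70
G: 205×233/255 = 47765/255 ≈ 187.314 → 187
B: 74×147/255 = 10878/255 ≈ 42.659 → 43
= RGB(70, 187, 43)


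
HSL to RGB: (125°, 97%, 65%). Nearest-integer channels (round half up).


H=125°, S=0.97, L=0.65
C = (1-|2L-1|)×S = (1-|0.30|)×0.97 = 0.679
H' = H/60 = 125/60 ≈ 2.0833; X = C×(1-|H' mod 2 - 1|) ≈ 0.0566
m = L - C/2 = 0.65 - 0.3395 = 0.3105
Sector ⌊H'⌋ = 2 → (R',G',B') = (0.0, 0.679, ≈0.0566)
RGB = ((R'+m)×255, (G'+m)×255, (B'+m)×255) = (79.1775, 252.3225, 93.60625)
Round half up → RGB(79, 252, 94)


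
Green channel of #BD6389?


Color: #BD6389
R = BD = 189
G = 63 = 99
B = 89 = 137
Green = 99


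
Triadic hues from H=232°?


Triadic: equally spaced at 120° intervals
H1 = 232°
H2 = (232 + 120) mod 360 = 352°
H3 = (232 + 240) mod 360 = 112°
Triadic = 232°, 352°, 112°


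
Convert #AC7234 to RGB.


AC → 172 (R)
72 → 114 (G)
34 → 52 (B)
= RGB(172, 114, 52)


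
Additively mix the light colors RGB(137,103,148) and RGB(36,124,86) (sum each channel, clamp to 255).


Additive: each channel = min(255, C₁+C₂)
R: 137+36 = 173 → 173
G: 103+124 = 227 → 227
B: 148+86 = 234 → 234
= RGB(173, 227, 234)


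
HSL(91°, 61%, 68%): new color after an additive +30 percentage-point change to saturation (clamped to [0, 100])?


Original S = 61%
Adjustment = +30 percentage points
New S = 61 + (30) = 91
Clamp to [0, 100] → 91
= HSL(91°, 91%, 68%)


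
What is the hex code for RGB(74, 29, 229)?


R = 74 → 4A (hex)
G = 29 → 1D (hex)
B = 229 → E5 (hex)
Hex = #4A1DE5


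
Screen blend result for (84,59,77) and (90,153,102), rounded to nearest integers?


Screen: C = 255 - (255-A)×(255-B)/255, rounded to nearest integer
R: 255 - (255-84)×(255-90)/255 = 255 - 28215/255 ≈ 255 - 110.647 = 144.353 → 144
G: 255 - (255-59)×(255-153)/255 = 255 - 19992/255 ≈ 255 - 78.400 = 176.600 → 177
B: 255 - (255-77)×(255-102)/255 = 255 - 27234/255 ≈ 255 - 106.800 = 148.200 → 148
= RGB(144, 177, 148)


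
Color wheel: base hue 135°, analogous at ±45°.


Base hue: 135°
Left analog: (135 - 45) mod 360 = 90°
Right analog: (135 + 45) mod 360 = 180°
Analogous hues = 90° and 180°


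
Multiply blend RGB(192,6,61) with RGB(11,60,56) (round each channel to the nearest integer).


Multiply: C = A×B/255, rounded to nearest integer
R: 192×11/255 = 2112/255 ≈ 8.282 → 8
G: 6×60/255 = 360/255 ≈ 1.412 → 1
B: 61×56/255 = 3416/255 ≈ 13.396 → 13
= RGB(8, 1, 13)


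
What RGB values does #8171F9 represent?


81 → 129 (R)
71 → 113 (G)
F9 → 249 (B)
= RGB(129, 113, 249)


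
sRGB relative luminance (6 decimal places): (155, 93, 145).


Linearize each channel (sRGB transfer function): c = v/255; c_lin = c/12.92 if c ≤ 0.04045, else ((c+0.055)/1.055)^2.4
  R: 155/255 ≈ 0.607843 > 0.04045 → ((0.607843+0.055)/1.055)^2.4 ≈ 0.327778
  G: 93/255 ≈ 0.364706 > 0.04045 → ((0.364706+0.055)/1.055)^2.4 ≈ 0.109462
  B: 145/255 ≈ 0.568627 > 0.04045 → ((0.568627+0.055)/1.055)^2.4 ≈ 0.283149
R_lin = 0.327778, G_lin = 0.109462, B_lin = 0.283149
L = 0.2126×R + 0.7152×G + 0.0722×B
L = 0.2126×0.327778 + 0.7152×0.109462 + 0.0722×0.283149
L ≈ 0.168416


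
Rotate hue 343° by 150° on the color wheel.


New hue = (H + rotation) mod 360
New hue = (343 + 150) mod 360
= 493 mod 360
= 133°


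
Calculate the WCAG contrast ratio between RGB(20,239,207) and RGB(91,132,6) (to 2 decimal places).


Linearize each sRGB channel c=v/255: c/12.92 if c ≤ 0.04045 else ((c+0.055)/1.055)^2.4
L = 0.2126×R_lin + 0.7152×G_lin + 0.0722×B_lin
Color 1 (20,239,207):
  R=20: 20/255≈0.0784 > 0.04045 → ((0.0784+0.055)/1.055)^2.4 ≈ 0.00700
  G=239: 239/255≈0.9373 > 0.04045 → ((0.9373+0.055)/1.055)^2.4 ≈ 0.86316
  B=207: 207/255≈0.8118 > 0.04045 → ((0.8118+0.055)/1.055)^2.4 ≈ 0.62396
  L1 = 0.2126×0.00700 + 0.7152×0.86316 + 0.0722×0.62396 ≈ 0.66387
Color 2 (91,132,6):
  R=91: 91/255≈0.3569 > 0.04045 → ((0.3569+0.055)/1.055)^2.4 ≈ 0.10462
  G=132: 132/255≈0.5176 > 0.04045 → ((0.5176+0.055)/1.055)^2.4 ≈ 0.23074
  B=6: 6/255≈0.0235 ≤ 0.04045 → 0.0235/12.92 ≈ 0.00182
  L2 = 0.2126×0.10462 + 0.7152×0.23074 + 0.0722×0.00182 ≈ 0.18740
Lighter = 0.66387, Darker = 0.18740
Ratio = (L_lighter + 0.05) / (L_darker + 0.05)
Ratio = (0.66387 + 0.05) / (0.18740 + 0.05) = 0.71387 / 0.23740 ≈ 3.0070
Ratio ≈ 3.01:1


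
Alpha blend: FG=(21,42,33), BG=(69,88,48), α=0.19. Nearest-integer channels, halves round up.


C = α×F + (1-α)×B, with 1-α = 0.81
R: 0.19×21 + 0.81×69 = 3.99 + 55.89 = 59.88 → 60
G: 0.19×42 + 0.81×88 = 7.98 + 71.28 = 79.26 → 79
B: 0.19×33 + 0.81×48 = 6.27 + 38.88 = 45.15 → 45
= RGB(60, 79, 45)


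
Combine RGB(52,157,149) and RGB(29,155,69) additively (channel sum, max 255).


Additive: each channel = min(255, C₁+C₂)
R: 52+29 = 81 → 81
G: 157+155 = 312 → 255
B: 149+69 = 218 → 218
= RGB(81, 255, 218)


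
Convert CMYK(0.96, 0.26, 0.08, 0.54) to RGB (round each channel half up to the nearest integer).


R = 255 × (1-C) × (1-K) = 255 × 0.04 × 0.46 = 4.692 → 5
G = 255 × (1-M) × (1-K) = 255 × 0.74 × 0.46 = 86.802 → 87
B = 255 × (1-Y) × (1-K) = 255 × 0.92 × 0.46 = 107.916 → 108
= RGB(5, 87, 108)


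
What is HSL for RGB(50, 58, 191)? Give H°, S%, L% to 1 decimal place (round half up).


Normalize: R'=50/255≈0.1961, G'=58/255≈0.2275, B'=191/255≈0.7490
Max=191/255, Min=50/255, Δ=Max-Min=141/255
L = (Max+Min)/2 = (191+50)/510 = 241/510 = 0.47254… → L = 47.3%
L ≤ 0.5 → S = Δ/(Max+Min) = 141/(191+50) = 141/241 = 0.58506… → S = 58.5%
(the 1/255 factors cancel in S and H, so raw channel differences can be used)
Max is B' → H = 60 × ((R-G)/Δ + 4) = 60 × ((50-58)/141 + 4)
  -8/141 + 4 = -0.0567… + 4 = 3.9432…
  H = 60 × 3.9432… = 236.595…° → H = 236.6°
= HSL(236.6°, 58.5%, 47.3%)


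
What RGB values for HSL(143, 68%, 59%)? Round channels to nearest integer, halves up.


H=143°, S=0.68, L=0.59
C = (1-|2L-1|)×S = (1-|0.18|)×0.68 = 0.5576
H' = H/60 = 143/60 ≈ 2.3833; X = C×(1-|H' mod 2 - 1|) ≈ 0.2137
m = L - C/2 = 0.59 - 0.2788 = 0.3112
Sector ⌊H'⌋ = 2 → (R',G',B') = (0.0, 0.5576, ≈0.2137)
RGB = ((R'+m)×255, (G'+m)×255, (B'+m)×255) = (79.356, 221.544, 133.8614)
Round half up → RGB(79, 222, 134)


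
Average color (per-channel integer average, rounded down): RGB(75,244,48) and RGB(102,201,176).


Midpoint: each channel = ⌊(C₁+C₂)/2⌋
R: ⌊(75+102)/2⌋ = 88
G: ⌊(244+201)/2⌋ = 222
B: ⌊(48+176)/2⌋ = 112
= RGB(88, 222, 112)


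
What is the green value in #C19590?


Color: #C19590
R = C1 = 193
G = 95 = 149
B = 90 = 144
Green = 149


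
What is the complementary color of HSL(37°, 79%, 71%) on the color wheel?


Complement = opposite side of color wheel = hue + 180°
H' = (37 + 180) mod 360 = 217°
S and L unchanged.
= HSL(217°, 79%, 71%)


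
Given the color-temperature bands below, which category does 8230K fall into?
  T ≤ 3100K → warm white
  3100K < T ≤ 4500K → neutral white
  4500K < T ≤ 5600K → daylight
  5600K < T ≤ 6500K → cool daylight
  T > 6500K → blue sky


Temperature: 8230K
8230K > 6500K → blue sky
Classification: blue sky


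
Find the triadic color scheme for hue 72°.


Triadic: equally spaced at 120° intervals
H1 = 72°
H2 = (72 + 120) mod 360 = 192°
H3 = (72 + 240) mod 360 = 312°
Triadic = 72°, 192°, 312°


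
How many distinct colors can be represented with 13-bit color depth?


Colors = 2^bits = 2^13
= 8,192 colors


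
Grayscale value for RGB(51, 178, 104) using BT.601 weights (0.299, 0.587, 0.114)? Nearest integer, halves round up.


Gray = 0.299×R + 0.587×G + 0.114×B
Gray = 0.299×51 + 0.587×178 + 0.114×104
Gray = 15.249 + 104.486 + 11.856
Gray = 131.591 → round half up → 132
Gray = 132


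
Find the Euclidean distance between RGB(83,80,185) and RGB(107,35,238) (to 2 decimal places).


d = √[(R₁-R₂)² + (G₁-G₂)² + (B₁-B₂)²]
d = √[(83-107)² + (80-35)² + (185-238)²]
d = √[576 + 2025 + 2809]
d = √5410
d ≈ 73.55


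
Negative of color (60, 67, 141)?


Invert: (255-R, 255-G, 255-B)
R: 255-60 = 195
G: 255-67 = 188
B: 255-141 = 114
= RGB(195, 188, 114)


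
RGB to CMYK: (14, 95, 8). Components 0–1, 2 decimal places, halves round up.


R'=14/255≈0.0549, G'=95/255≈0.3725, B'=8/255≈0.0314
K = 1 - max(R',G',B') = 1 - 95/255 = 160/255 = 0.62745… → 0.63
(1-R'-K)/(1-K) simplifies to (max-R)/max with max = 95:
C = (95-14)/95 = 81/95 = 0.85263… → 0.85
M = (95-95)/95 = 0/95 = 0 → 0.00
Y = (95-8)/95 = 87/95 = 0.91578… → 0.92
= CMYK(0.85, 0.00, 0.92, 0.63)


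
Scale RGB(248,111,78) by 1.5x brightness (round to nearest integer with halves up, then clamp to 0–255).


Multiply each channel by 1.5, round half up, clamp to [0, 255]
R: 248×1.5 = 372 → clamp → 255
G: 111×1.5 = 166.5 → round → 167
B: 78×1.5 = 117
= RGB(255, 167, 117)


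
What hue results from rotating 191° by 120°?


New hue = (H + rotation) mod 360
New hue = (191 + 120) mod 360
= 311 mod 360
= 311°


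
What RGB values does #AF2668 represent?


AF → 175 (R)
26 → 38 (G)
68 → 104 (B)
= RGB(175, 38, 104)


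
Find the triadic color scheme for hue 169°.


Triadic: equally spaced at 120° intervals
H1 = 169°
H2 = (169 + 120) mod 360 = 289°
H3 = (169 + 240) mod 360 = 49°
Triadic = 169°, 289°, 49°


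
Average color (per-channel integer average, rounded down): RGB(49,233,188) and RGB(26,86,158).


Midpoint: each channel = ⌊(C₁+C₂)/2⌋
R: ⌊(49+26)/2⌋ = 37
G: ⌊(233+86)/2⌋ = 159
B: ⌊(188+158)/2⌋ = 173
= RGB(37, 159, 173)


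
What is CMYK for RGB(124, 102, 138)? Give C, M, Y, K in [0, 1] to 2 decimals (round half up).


R'=124/255≈0.4863, G'=102/255≈0.4000, B'=138/255≈0.5412
K = 1 - max(R',G',B') = 1 - 138/255 = 117/255 = 0.45882… → 0.46
(1-R'-K)/(1-K) simplifies to (max-R)/max with max = 138:
C = (138-124)/138 = 14/138 = 0.10144… → 0.10
M = (138-102)/138 = 36/138 = 0.26086… → 0.26
Y = (138-138)/138 = 0/138 = 0 → 0.00
= CMYK(0.10, 0.26, 0.00, 0.46)


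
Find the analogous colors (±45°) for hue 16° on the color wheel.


Base hue: 16°
Left analog: (16 - 45) mod 360 = 331°
Right analog: (16 + 45) mod 360 = 61°
Analogous hues = 331° and 61°


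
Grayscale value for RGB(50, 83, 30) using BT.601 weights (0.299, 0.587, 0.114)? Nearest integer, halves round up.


Gray = 0.299×R + 0.587×G + 0.114×B
Gray = 0.299×50 + 0.587×83 + 0.114×30
Gray = 14.950 + 48.721 + 3.420
Gray = 67.091 → round half up → 67
Gray = 67


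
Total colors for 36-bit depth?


Colors = 2^bits = 2^36
= 68,719,476,736 colors


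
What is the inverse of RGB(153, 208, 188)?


Invert: (255-R, 255-G, 255-B)
R: 255-153 = 102
G: 255-208 = 47
B: 255-188 = 67
= RGB(102, 47, 67)


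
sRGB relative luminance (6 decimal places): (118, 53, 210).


Linearize each channel (sRGB transfer function): c = v/255; c_lin = c/12.92 if c ≤ 0.04045, else ((c+0.055)/1.055)^2.4
  R: 118/255 ≈ 0.462745 > 0.04045 → ((0.462745+0.055)/1.055)^2.4 ≈ 0.181164
  G: 53/255 ≈ 0.207843 > 0.04045 → ((0.207843+0.055)/1.055)^2.4 ≈ 0.035601
  B: 210/255 ≈ 0.823529 > 0.04045 → ((0.823529+0.055)/1.055)^2.4 ≈ 0.644480
R_lin = 0.181164, G_lin = 0.035601, B_lin = 0.644480
L = 0.2126×R + 0.7152×G + 0.0722×B
L = 0.2126×0.181164 + 0.7152×0.035601 + 0.0722×0.644480
L ≈ 0.110509


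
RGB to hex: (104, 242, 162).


R = 104 → 68 (hex)
G = 242 → F2 (hex)
B = 162 → A2 (hex)
Hex = #68F2A2


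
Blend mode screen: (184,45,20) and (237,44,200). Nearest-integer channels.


Screen: C = 255 - (255-A)×(255-B)/255, rounded to nearest integer
R: 255 - (255-184)×(255-237)/255 = 255 - 1278/255 ≈ 255 - 5.012 = 249.988 → 250
G: 255 - (255-45)×(255-44)/255 = 255 - 44310/255 ≈ 255 - 173.765 = 81.235 → 81
B: 255 - (255-20)×(255-200)/255 = 255 - 12925/255 ≈ 255 - 50.686 = 204.314 → 204
= RGB(250, 81, 204)


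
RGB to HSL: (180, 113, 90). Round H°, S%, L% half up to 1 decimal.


Normalize: R'=180/255≈0.7059, G'=113/255≈0.4431, B'=90/255≈0.3529
Max=180/255, Min=90/255, Δ=Max-Min=90/255
L = (Max+Min)/2 = (180+90)/510 = 270/510 = 0.52941… → L = 52.9%
L > 0.5 → S = Δ/(2-Max-Min) = 90/(510-180-90) = 90/240 = 0.375 → S = 37.5%
(the 1/255 factors cancel in S and H, so raw channel differences can be used)
Max is R' → H = 60 × (((G-B)/Δ) mod 6) = 60 × (((113-90)/90) mod 6)
  23/90 = 0.2555…
  H = 60 × 0.2555… = 15.333…° → H = 15.3°
= HSL(15.3°, 37.5%, 52.9%)


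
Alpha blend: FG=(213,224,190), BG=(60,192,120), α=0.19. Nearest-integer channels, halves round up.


C = α×F + (1-α)×B, with 1-α = 0.81
R: 0.19×213 + 0.81×60 = 40.47 + 48.60 = 89.07 → 89
G: 0.19×224 + 0.81×192 = 42.56 + 155.52 = 198.08 → 198
B: 0.19×190 + 0.81×120 = 36.10 + 97.20 = 133.30 → 133
= RGB(89, 198, 133)


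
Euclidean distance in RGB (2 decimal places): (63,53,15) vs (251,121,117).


d = √[(R₁-R₂)² + (G₁-G₂)² + (B₁-B₂)²]
d = √[(63-251)² + (53-121)² + (15-117)²]
d = √[35344 + 4624 + 10404]
d = √50372
d ≈ 224.44


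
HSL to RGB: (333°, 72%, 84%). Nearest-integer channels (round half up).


H=333°, S=0.72, L=0.84
C = (1-|2L-1|)×S = (1-|0.68|)×0.72 = 0.2304
H' = H/60 = 333/60 ≈ 5.5500; X = C×(1-|H' mod 2 - 1|) = 0.10368
m = L - C/2 = 0.84 - 0.1152 = 0.7248
Sector ⌊H'⌋ = 5 → (R',G',B') = (0.2304, 0.0, 0.10368)
RGB = ((R'+m)×255, (G'+m)×255, (B'+m)×255) = (243.576, 184.824, 211.2624)
Round half up → RGB(244, 185, 211)


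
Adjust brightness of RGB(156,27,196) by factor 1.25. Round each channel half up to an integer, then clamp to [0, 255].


Multiply each channel by 1.25, round half up, clamp to [0, 255]
R: 156×1.25 = 195
G: 27×1.25 = 33.75 → round → 34
B: 196×1.25 = 245
= RGB(195, 34, 245)


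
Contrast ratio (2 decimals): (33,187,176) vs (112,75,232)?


Linearize each sRGB channel c=v/255: c/12.92 if c ≤ 0.04045 else ((c+0.055)/1.055)^2.4
L = 0.2126×R_lin + 0.7152×G_lin + 0.0722×B_lin
Color 1 (33,187,176):
  R=33: 33/255≈0.1294 > 0.04045 → ((0.1294+0.055)/1.055)^2.4 ≈ 0.01521
  G=187: 187/255≈0.7333 > 0.04045 → ((0.7333+0.055)/1.055)^2.4 ≈ 0.49693
  B=176: 176/255≈0.6902 > 0.04045 → ((0.6902+0.055)/1.055)^2.4 ≈ 0.43415
  L1 = 0.2126×0.01521 + 0.7152×0.49693 + 0.0722×0.43415 ≈ 0.38999
Color 2 (112,75,232):
  R=112: 112/255≈0.4392 > 0.04045 → ((0.4392+0.055)/1.055)^2.4 ≈ 0.16203
  G=75: 75/255≈0.2941 > 0.04045 → ((0.2941+0.055)/1.055)^2.4 ≈ 0.07036
  B=232: 232/255≈0.9098 > 0.04045 → ((0.9098+0.055)/1.055)^2.4 ≈ 0.80695
  L2 = 0.2126×0.16203 + 0.7152×0.07036 + 0.0722×0.80695 ≈ 0.14303
Lighter = 0.38999, Darker = 0.14303
Ratio = (L_lighter + 0.05) / (L_darker + 0.05)
Ratio = (0.38999 + 0.05) / (0.14303 + 0.05) = 0.43999 / 0.19303 ≈ 2.2794
Ratio ≈ 2.28:1


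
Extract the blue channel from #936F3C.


Color: #936F3C
R = 93 = 147
G = 6F = 111
B = 3C = 60
Blue = 60


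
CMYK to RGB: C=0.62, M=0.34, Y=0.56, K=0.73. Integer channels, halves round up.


R = 255 × (1-C) × (1-K) = 255 × 0.38 × 0.27 = 26.163 → 26
G = 255 × (1-M) × (1-K) = 255 × 0.66 × 0.27 = 45.441 → 45
B = 255 × (1-Y) × (1-K) = 255 × 0.44 × 0.27 = 30.294 → 30
= RGB(26, 45, 30)


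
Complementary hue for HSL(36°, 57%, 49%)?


Complement = opposite side of color wheel = hue + 180°
H' = (36 + 180) mod 360 = 216°
S and L unchanged.
= HSL(216°, 57%, 49%)


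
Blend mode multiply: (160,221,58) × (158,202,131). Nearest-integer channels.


Multiply: C = A×B/255, rounded to nearest integer
R: 160×158/255 = 25280/255 ≈ 99.137 → 99
G: 221×202/255 = 44642/255 ≈ 175.067 → 175
B: 58×131/255 = 7598/255 ≈ 29.796 → 30
= RGB(99, 175, 30)


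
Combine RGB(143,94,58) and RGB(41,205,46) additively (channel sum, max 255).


Additive: each channel = min(255, C₁+C₂)
R: 143+41 = 184 → 184
G: 94+205 = 299 → 255
B: 58+46 = 104 → 104
= RGB(184, 255, 104)


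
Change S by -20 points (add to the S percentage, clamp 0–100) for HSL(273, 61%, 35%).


Original S = 61%
Adjustment = -20 percentage points
New S = 61 + (-20) = 41
Clamp to [0, 100] → 41
= HSL(273°, 41%, 35%)


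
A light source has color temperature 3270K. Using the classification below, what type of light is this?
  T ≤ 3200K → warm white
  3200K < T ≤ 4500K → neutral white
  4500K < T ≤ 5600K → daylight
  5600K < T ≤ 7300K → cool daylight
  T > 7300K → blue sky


Temperature: 3270K
3200K < 3270K ≤ 4500K → neutral white
Classification: neutral white


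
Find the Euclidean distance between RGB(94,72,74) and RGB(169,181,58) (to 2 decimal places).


d = √[(R₁-R₂)² + (G₁-G₂)² + (B₁-B₂)²]
d = √[(94-169)² + (72-181)² + (74-58)²]
d = √[5625 + 11881 + 256]
d = √17762
d ≈ 133.27


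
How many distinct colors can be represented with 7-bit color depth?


Colors = 2^bits = 2^7
= 128 colors


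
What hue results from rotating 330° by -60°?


New hue = (H + rotation) mod 360
New hue = (330 -60) mod 360
= 270 mod 360
= 270°


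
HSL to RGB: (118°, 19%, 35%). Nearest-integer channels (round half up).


H=118°, S=0.19, L=0.35
C = (1-|2L-1|)×S = (1-|-0.30|)×0.19 = 0.133
H' = H/60 = 118/60 ≈ 1.9667; X = C×(1-|H' mod 2 - 1|) ≈ 0.0044
m = L - C/2 = 0.35 - 0.0665 = 0.2835
Sector ⌊H'⌋ = 1 → (R',G',B') = (≈0.0044, 0.133, 0.0)
RGB = ((R'+m)×255, (G'+m)×255, (B'+m)×255) = (73.423, 106.2075, 72.2925)
Round half up → RGB(73, 106, 72)


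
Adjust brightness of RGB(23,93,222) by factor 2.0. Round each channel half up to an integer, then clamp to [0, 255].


Multiply each channel by 2.0, round half up, clamp to [0, 255]
R: 23×2.0 = 46
G: 93×2.0 = 186
B: 222×2.0 = 444 → clamp → 255
= RGB(46, 186, 255)


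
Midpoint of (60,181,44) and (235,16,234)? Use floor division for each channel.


Midpoint: each channel = ⌊(C₁+C₂)/2⌋
R: ⌊(60+235)/2⌋ = 147
G: ⌊(181+16)/2⌋ = 98
B: ⌊(44+234)/2⌋ = 139
= RGB(147, 98, 139)


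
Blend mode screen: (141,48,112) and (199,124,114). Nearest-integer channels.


Screen: C = 255 - (255-A)×(255-B)/255, rounded to nearest integer
R: 255 - (255-141)×(255-199)/255 = 255 - 6384/255 ≈ 255 - 25.035 = 229.965 → 230
G: 255 - (255-48)×(255-124)/255 = 255 - 27117/255 ≈ 255 - 106.341 = 148.659 → 149
B: 255 - (255-112)×(255-114)/255 = 255 - 20163/255 ≈ 255 - 79.071 = 175.929 → 176
= RGB(230, 149, 176)


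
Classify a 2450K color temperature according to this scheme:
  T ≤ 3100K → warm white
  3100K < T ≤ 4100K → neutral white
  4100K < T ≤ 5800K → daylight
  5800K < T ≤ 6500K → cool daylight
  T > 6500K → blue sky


Temperature: 2450K
2450K ≤ 3100K → warm white
Classification: warm white


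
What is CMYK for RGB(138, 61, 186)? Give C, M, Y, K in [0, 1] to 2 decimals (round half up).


R'=138/255≈0.5412, G'=61/255≈0.2392, B'=186/255≈0.7294
K = 1 - max(R',G',B') = 1 - 186/255 = 69/255 = 0.27058… → 0.27
(1-R'-K)/(1-K) simplifies to (max-R)/max with max = 186:
C = (186-138)/186 = 48/186 = 0.25806… → 0.26
M = (186-61)/186 = 125/186 = 0.67204… → 0.67
Y = (186-186)/186 = 0/186 = 0 → 0.00
= CMYK(0.26, 0.67, 0.00, 0.27)


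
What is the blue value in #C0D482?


Color: #C0D482
R = C0 = 192
G = D4 = 212
B = 82 = 130
Blue = 130


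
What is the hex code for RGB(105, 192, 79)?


R = 105 → 69 (hex)
G = 192 → C0 (hex)
B = 79 → 4F (hex)
Hex = #69C04F


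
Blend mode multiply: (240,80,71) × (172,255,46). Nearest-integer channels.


Multiply: C = A×B/255, rounded to nearest integer
R: 240×172/255 = 41280/255 ≈ 161.882 → 162
G: 80×255/255 = 20400/255 ≈ 80.000 → 80
B: 71×46/255 = 3266/255 ≈ 12.808 → 13
= RGB(162, 80, 13)


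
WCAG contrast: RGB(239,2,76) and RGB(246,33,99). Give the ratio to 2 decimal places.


Linearize each sRGB channel c=v/255: c/12.92 if c ≤ 0.04045 else ((c+0.055)/1.055)^2.4
L = 0.2126×R_lin + 0.7152×G_lin + 0.0722×B_lin
Color 1 (239,2,76):
  R=239: 239/255≈0.9373 > 0.04045 → ((0.9373+0.055)/1.055)^2.4 ≈ 0.86316
  G=2: 2/255≈0.0078 ≤ 0.04045 → 0.0078/12.92 ≈ 0.00061
  B=76: 76/255≈0.2980 > 0.04045 → ((0.2980+0.055)/1.055)^2.4 ≈ 0.07227
  L1 = 0.2126×0.86316 + 0.7152×0.00061 + 0.0722×0.07227 ≈ 0.18916
Color 2 (246,33,99):
  R=246: 246/255≈0.9647 > 0.04045 → ((0.9647+0.055)/1.055)^2.4 ≈ 0.92158
  G=33: 33/255≈0.1294 > 0.04045 → ((0.1294+0.055)/1.055)^2.4 ≈ 0.01521
  B=99: 99/255≈0.3882 > 0.04045 → ((0.3882+0.055)/1.055)^2.4 ≈ 0.12477
  L2 = 0.2126×0.92158 + 0.7152×0.01521 + 0.0722×0.12477 ≈ 0.21581
Lighter = 0.21581, Darker = 0.18916
Ratio = (L_lighter + 0.05) / (L_darker + 0.05)
Ratio = (0.21581 + 0.05) / (0.18916 + 0.05) = 0.26581 / 0.23916 ≈ 1.1115
Ratio ≈ 1.11:1


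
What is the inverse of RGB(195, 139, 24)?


Invert: (255-R, 255-G, 255-B)
R: 255-195 = 60
G: 255-139 = 116
B: 255-24 = 231
= RGB(60, 116, 231)


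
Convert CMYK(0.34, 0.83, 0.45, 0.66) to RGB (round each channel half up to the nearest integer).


R = 255 × (1-C) × (1-K) = 255 × 0.66 × 0.34 = 57.222 → 57
G = 255 × (1-M) × (1-K) = 255 × 0.17 × 0.34 = 14.739 → 15
B = 255 × (1-Y) × (1-K) = 255 × 0.55 × 0.34 = 47.685 → 48
= RGB(57, 15, 48)


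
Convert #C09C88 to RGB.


C0 → 192 (R)
9C → 156 (G)
88 → 136 (B)
= RGB(192, 156, 136)


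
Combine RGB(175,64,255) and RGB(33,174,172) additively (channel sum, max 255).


Additive: each channel = min(255, C₁+C₂)
R: 175+33 = 208 → 208
G: 64+174 = 238 → 238
B: 255+172 = 427 → 255
= RGB(208, 238, 255)


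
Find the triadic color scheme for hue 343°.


Triadic: equally spaced at 120° intervals
H1 = 343°
H2 = (343 + 120) mod 360 = 103°
H3 = (343 + 240) mod 360 = 223°
Triadic = 343°, 103°, 223°


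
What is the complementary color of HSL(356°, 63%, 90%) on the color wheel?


Complement = opposite side of color wheel = hue + 180°
H' = (356 + 180) mod 360 = 176°
S and L unchanged.
= HSL(176°, 63%, 90%)


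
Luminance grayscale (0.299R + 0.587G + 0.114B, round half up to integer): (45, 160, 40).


Gray = 0.299×R + 0.587×G + 0.114×B
Gray = 0.299×45 + 0.587×160 + 0.114×40
Gray = 13.455 + 93.920 + 4.560
Gray = 111.935 → round half up → 112
Gray = 112


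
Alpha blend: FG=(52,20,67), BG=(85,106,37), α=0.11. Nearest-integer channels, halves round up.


C = α×F + (1-α)×B, with 1-α = 0.89
R: 0.11×52 + 0.89×85 = 5.72 + 75.65 = 81.37 → 81
G: 0.11×20 + 0.89×106 = 2.20 + 94.34 = 96.54 → 97
B: 0.11×67 + 0.89×37 = 7.37 + 32.93 = 40.30 → 40
= RGB(81, 97, 40)


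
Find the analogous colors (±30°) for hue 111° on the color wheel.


Base hue: 111°
Left analog: (111 - 30) mod 360 = 81°
Right analog: (111 + 30) mod 360 = 141°
Analogous hues = 81° and 141°


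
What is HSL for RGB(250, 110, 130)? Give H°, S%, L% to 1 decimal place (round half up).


Normalize: R'=250/255≈0.9804, G'=110/255≈0.4314, B'=130/255≈0.5098
Max=250/255, Min=110/255, Δ=Max-Min=140/255
L = (Max+Min)/2 = (250+110)/510 = 360/510 = 0.70588… → L = 70.6%
L > 0.5 → S = Δ/(2-Max-Min) = 140/(510-250-110) = 140/150 = 0.93333… → S = 93.3%
(the 1/255 factors cancel in S and H, so raw channel differences can be used)
Max is R' → H = 60 × (((G-B)/Δ) mod 6) = 60 × (((110-130)/140) mod 6)
  (-20)/140 = -0.1428…; negative, so add 6 → 5.8571…
  H = 60 × 5.8571… = 351.428…° → H = 351.4°
= HSL(351.4°, 93.3%, 70.6%)


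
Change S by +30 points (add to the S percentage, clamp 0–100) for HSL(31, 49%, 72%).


Original S = 49%
Adjustment = +30 percentage points
New S = 49 + (30) = 79
Clamp to [0, 100] → 79
= HSL(31°, 79%, 72%)


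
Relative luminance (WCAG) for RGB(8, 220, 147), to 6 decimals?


Linearize each channel (sRGB transfer function): c = v/255; c_lin = c/12.92 if c ≤ 0.04045, else ((c+0.055)/1.055)^2.4
  R: 8/255 ≈ 0.031373 ≤ 0.04045 → 0.031373/12.92 ≈ 0.002428
  G: 220/255 ≈ 0.862745 > 0.04045 → ((0.862745+0.055)/1.055)^2.4 ≈ 0.715694
  B: 147/255 ≈ 0.576471 > 0.04045 → ((0.576471+0.055)/1.055)^2.4 ≈ 0.291771
R_lin = 0.002428, G_lin = 0.715694, B_lin = 0.291771
L = 0.2126×R + 0.7152×G + 0.0722×B
L = 0.2126×0.002428 + 0.7152×0.715694 + 0.0722×0.291771
L ≈ 0.533446


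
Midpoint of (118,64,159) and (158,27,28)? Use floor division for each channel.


Midpoint: each channel = ⌊(C₁+C₂)/2⌋
R: ⌊(118+158)/2⌋ = 138
G: ⌊(64+27)/2⌋ = 45
B: ⌊(159+28)/2⌋ = 93
= RGB(138, 45, 93)


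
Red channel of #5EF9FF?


Color: #5EF9FF
R = 5E = 94
G = F9 = 249
B = FF = 255
Red = 94


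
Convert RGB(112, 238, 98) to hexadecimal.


R = 112 → 70 (hex)
G = 238 → EE (hex)
B = 98 → 62 (hex)
Hex = #70EE62


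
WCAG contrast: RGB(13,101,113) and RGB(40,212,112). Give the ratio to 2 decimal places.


Linearize each sRGB channel c=v/255: c/12.92 if c ≤ 0.04045 else ((c+0.055)/1.055)^2.4
L = 0.2126×R_lin + 0.7152×G_lin + 0.0722×B_lin
Color 1 (13,101,113):
  R=13: 13/255≈0.0510 > 0.04045 → ((0.0510+0.055)/1.055)^2.4 ≈ 0.00402
  G=101: 101/255≈0.3961 > 0.04045 → ((0.3961+0.055)/1.055)^2.4 ≈ 0.13014
  B=113: 113/255≈0.4431 > 0.04045 → ((0.4431+0.055)/1.055)^2.4 ≈ 0.16513
  L1 = 0.2126×0.00402 + 0.7152×0.13014 + 0.0722×0.16513 ≈ 0.10585
Color 2 (40,212,112):
  R=40: 40/255≈0.1569 > 0.04045 → ((0.1569+0.055)/1.055)^2.4 ≈ 0.02122
  G=212: 212/255≈0.8314 > 0.04045 → ((0.8314+0.055)/1.055)^2.4 ≈ 0.65837
  B=112: 112/255≈0.4392 > 0.04045 → ((0.4392+0.055)/1.055)^2.4 ≈ 0.16203
  L2 = 0.2126×0.02122 + 0.7152×0.65837 + 0.0722×0.16203 ≈ 0.48708
Lighter = 0.48708, Darker = 0.10585
Ratio = (L_lighter + 0.05) / (L_darker + 0.05)
Ratio = (0.48708 + 0.05) / (0.10585 + 0.05) = 0.53708 / 0.15585 ≈ 3.4461
Ratio ≈ 3.45:1


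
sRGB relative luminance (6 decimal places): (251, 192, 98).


Linearize each channel (sRGB transfer function): c = v/255; c_lin = c/12.92 if c ≤ 0.04045, else ((c+0.055)/1.055)^2.4
  R: 251/255 ≈ 0.984314 > 0.04045 → ((0.984314+0.055)/1.055)^2.4 ≈ 0.964686
  G: 192/255 ≈ 0.752941 > 0.04045 → ((0.752941+0.055)/1.055)^2.4 ≈ 0.527115
  B: 98/255 ≈ 0.384314 > 0.04045 → ((0.384314+0.055)/1.055)^2.4 ≈ 0.122139
R_lin = 0.964686, G_lin = 0.527115, B_lin = 0.122139
L = 0.2126×R + 0.7152×G + 0.0722×B
L = 0.2126×0.964686 + 0.7152×0.527115 + 0.0722×0.122139
L ≈ 0.590903


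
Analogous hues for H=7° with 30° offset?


Base hue: 7°
Left analog: (7 - 30) mod 360 = 337°
Right analog: (7 + 30) mod 360 = 37°
Analogous hues = 337° and 37°


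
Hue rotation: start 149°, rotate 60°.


New hue = (H + rotation) mod 360
New hue = (149 + 60) mod 360
= 209 mod 360
= 209°


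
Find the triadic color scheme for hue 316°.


Triadic: equally spaced at 120° intervals
H1 = 316°
H2 = (316 + 120) mod 360 = 76°
H3 = (316 + 240) mod 360 = 196°
Triadic = 316°, 76°, 196°


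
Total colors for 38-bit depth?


Colors = 2^bits = 2^38
= 274,877,906,944 colors


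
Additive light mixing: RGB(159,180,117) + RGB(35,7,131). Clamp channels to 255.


Additive: each channel = min(255, C₁+C₂)
R: 159+35 = 194 → 194
G: 180+7 = 187 → 187
B: 117+131 = 248 → 248
= RGB(194, 187, 248)


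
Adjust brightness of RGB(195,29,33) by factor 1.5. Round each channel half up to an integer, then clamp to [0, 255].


Multiply each channel by 1.5, round half up, clamp to [0, 255]
R: 195×1.5 = 292.5 → round → 293 → clamp → 255
G: 29×1.5 = 43.5 → round → 44
B: 33×1.5 = 49.5 → round → 50
= RGB(255, 44, 50)


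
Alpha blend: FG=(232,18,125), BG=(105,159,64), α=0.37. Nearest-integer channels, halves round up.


C = α×F + (1-α)×B, with 1-α = 0.63
R: 0.37×232 + 0.63×105 = 85.84 + 66.15 = 151.99 → 152
G: 0.37×18 + 0.63×159 = 6.66 + 100.17 = 106.83 → 107
B: 0.37×125 + 0.63×64 = 46.25 + 40.32 = 86.57 → 87
= RGB(152, 107, 87)


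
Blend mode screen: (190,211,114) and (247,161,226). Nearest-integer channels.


Screen: C = 255 - (255-A)×(255-B)/255, rounded to nearest integer
R: 255 - (255-190)×(255-247)/255 = 255 - 520/255 ≈ 255 - 2.039 = 252.961 → 253
G: 255 - (255-211)×(255-161)/255 = 255 - 4136/255 ≈ 255 - 16.220 = 238.780 → 239
B: 255 - (255-114)×(255-226)/255 = 255 - 4089/255 ≈ 255 - 16.035 = 238.965 → 239
= RGB(253, 239, 239)


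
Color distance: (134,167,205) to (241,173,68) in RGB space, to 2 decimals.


d = √[(R₁-R₂)² + (G₁-G₂)² + (B₁-B₂)²]
d = √[(134-241)² + (167-173)² + (205-68)²]
d = √[11449 + 36 + 18769]
d = √30254
d ≈ 173.94


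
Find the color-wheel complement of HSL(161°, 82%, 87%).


Complement = opposite side of color wheel = hue + 180°
H' = (161 + 180) mod 360 = 341°
S and L unchanged.
= HSL(341°, 82%, 87%)


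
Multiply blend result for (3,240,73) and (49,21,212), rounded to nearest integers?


Multiply: C = A×B/255, rounded to nearest integer
R: 3×49/255 = 147/255 ≈ 0.576 → 1
G: 240×21/255 = 5040/255 ≈ 19.765 → 20
B: 73×212/255 = 15476/255 ≈ 60.690 → 61
= RGB(1, 20, 61)


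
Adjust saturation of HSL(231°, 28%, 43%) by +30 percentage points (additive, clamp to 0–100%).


Original S = 28%
Adjustment = +30 percentage points
New S = 28 + (30) = 58
Clamp to [0, 100] → 58
= HSL(231°, 58%, 43%)


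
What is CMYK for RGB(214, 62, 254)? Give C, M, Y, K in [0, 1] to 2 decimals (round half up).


R'=214/255≈0.8392, G'=62/255≈0.2431, B'=254/255≈0.9961
K = 1 - max(R',G',B') = 1 - 254/255 = 1/255 = 0.00392… → 0.00
(1-R'-K)/(1-K) simplifies to (max-R)/max with max = 254:
C = (254-214)/254 = 40/254 = 0.15748… → 0.16
M = (254-62)/254 = 192/254 = 0.75590… → 0.76
Y = (254-254)/254 = 0/254 = 0 → 0.00
= CMYK(0.16, 0.76, 0.00, 0.00)


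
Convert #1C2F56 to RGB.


1C → 28 (R)
2F → 47 (G)
56 → 86 (B)
= RGB(28, 47, 86)


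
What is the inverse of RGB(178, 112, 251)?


Invert: (255-R, 255-G, 255-B)
R: 255-178 = 77
G: 255-112 = 143
B: 255-251 = 4
= RGB(77, 143, 4)


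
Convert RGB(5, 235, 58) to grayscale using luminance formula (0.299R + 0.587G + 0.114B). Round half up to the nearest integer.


Gray = 0.299×R + 0.587×G + 0.114×B
Gray = 0.299×5 + 0.587×235 + 0.114×58
Gray = 1.495 + 137.945 + 6.612
Gray = 146.052 → round half up → 146
Gray = 146


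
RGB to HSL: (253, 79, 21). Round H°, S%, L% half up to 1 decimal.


Normalize: R'=253/255≈0.9922, G'=79/255≈0.3098, B'=21/255≈0.0824
Max=253/255, Min=21/255, Δ=Max-Min=232/255
L = (Max+Min)/2 = (253+21)/510 = 274/510 = 0.53725… → L = 53.7%
L > 0.5 → S = Δ/(2-Max-Min) = 232/(510-253-21) = 232/236 = 0.98305… → S = 98.3%
(the 1/255 factors cancel in S and H, so raw channel differences can be used)
Max is R' → H = 60 × (((G-B)/Δ) mod 6) = 60 × (((79-21)/232) mod 6)
  58/232 = 0.25
  H = 60 × 0.25 = 15° → H = 15.0°
= HSL(15.0°, 98.3%, 53.7%)


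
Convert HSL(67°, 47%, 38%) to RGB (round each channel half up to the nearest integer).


H=67°, S=0.47, L=0.38
C = (1-|2L-1|)×S = (1-|-0.24|)×0.47 = 0.3572
H' = H/60 = 67/60 ≈ 1.1167; X = C×(1-|H' mod 2 - 1|) ≈ 0.3155
m = L - C/2 = 0.38 - 0.1786 = 0.2014
Sector ⌊H'⌋ = 1 → (R',G',B') = (≈0.3155, 0.3572, 0.0)
RGB = ((R'+m)×255, (G'+m)×255, (B'+m)×255) = (131.8163, 142.443, 51.357)
Round half up → RGB(132, 142, 51)


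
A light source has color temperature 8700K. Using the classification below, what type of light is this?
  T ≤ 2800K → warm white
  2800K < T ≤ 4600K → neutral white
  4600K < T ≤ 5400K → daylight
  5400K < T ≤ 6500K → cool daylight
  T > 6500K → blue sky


Temperature: 8700K
8700K > 6500K → blue sky
Classification: blue sky


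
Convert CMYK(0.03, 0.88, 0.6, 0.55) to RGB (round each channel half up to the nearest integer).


R = 255 × (1-C) × (1-K) = 255 × 0.97 × 0.45 = 111.3075 → 111
G = 255 × (1-M) × (1-K) = 255 × 0.12 × 0.45 = 13.77 → 14
B = 255 × (1-Y) × (1-K) = 255 × 0.40 × 0.45 = 45.9 → 46
= RGB(111, 14, 46)


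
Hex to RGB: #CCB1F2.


CC → 204 (R)
B1 → 177 (G)
F2 → 242 (B)
= RGB(204, 177, 242)


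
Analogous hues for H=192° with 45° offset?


Base hue: 192°
Left analog: (192 - 45) mod 360 = 147°
Right analog: (192 + 45) mod 360 = 237°
Analogous hues = 147° and 237°


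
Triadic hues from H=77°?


Triadic: equally spaced at 120° intervals
H1 = 77°
H2 = (77 + 120) mod 360 = 197°
H3 = (77 + 240) mod 360 = 317°
Triadic = 77°, 197°, 317°


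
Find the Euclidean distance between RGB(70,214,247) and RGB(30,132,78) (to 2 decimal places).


d = √[(R₁-R₂)² + (G₁-G₂)² + (B₁-B₂)²]
d = √[(70-30)² + (214-132)² + (247-78)²]
d = √[1600 + 6724 + 28561]
d = √36885
d ≈ 192.05


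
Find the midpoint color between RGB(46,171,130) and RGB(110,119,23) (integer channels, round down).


Midpoint: each channel = ⌊(C₁+C₂)/2⌋
R: ⌊(46+110)/2⌋ = 78
G: ⌊(171+119)/2⌋ = 145
B: ⌊(130+23)/2⌋ = 76
= RGB(78, 145, 76)
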